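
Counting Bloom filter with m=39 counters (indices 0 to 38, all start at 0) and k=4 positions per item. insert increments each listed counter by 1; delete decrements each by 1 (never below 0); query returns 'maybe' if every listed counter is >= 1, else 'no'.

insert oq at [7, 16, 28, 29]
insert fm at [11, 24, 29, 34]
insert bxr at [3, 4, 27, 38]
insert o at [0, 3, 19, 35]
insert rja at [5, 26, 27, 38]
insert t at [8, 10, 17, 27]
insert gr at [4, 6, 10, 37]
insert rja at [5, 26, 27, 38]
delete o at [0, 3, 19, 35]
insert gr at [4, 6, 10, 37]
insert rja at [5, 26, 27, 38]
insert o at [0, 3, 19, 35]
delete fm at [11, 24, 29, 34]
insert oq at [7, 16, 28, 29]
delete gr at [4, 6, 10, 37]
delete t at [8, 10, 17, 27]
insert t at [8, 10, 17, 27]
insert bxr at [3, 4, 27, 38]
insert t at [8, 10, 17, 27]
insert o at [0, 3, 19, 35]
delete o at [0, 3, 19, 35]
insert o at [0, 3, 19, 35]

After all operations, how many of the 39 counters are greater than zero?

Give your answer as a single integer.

Answer: 18

Derivation:
Step 1: insert oq at [7, 16, 28, 29] -> counters=[0,0,0,0,0,0,0,1,0,0,0,0,0,0,0,0,1,0,0,0,0,0,0,0,0,0,0,0,1,1,0,0,0,0,0,0,0,0,0]
Step 2: insert fm at [11, 24, 29, 34] -> counters=[0,0,0,0,0,0,0,1,0,0,0,1,0,0,0,0,1,0,0,0,0,0,0,0,1,0,0,0,1,2,0,0,0,0,1,0,0,0,0]
Step 3: insert bxr at [3, 4, 27, 38] -> counters=[0,0,0,1,1,0,0,1,0,0,0,1,0,0,0,0,1,0,0,0,0,0,0,0,1,0,0,1,1,2,0,0,0,0,1,0,0,0,1]
Step 4: insert o at [0, 3, 19, 35] -> counters=[1,0,0,2,1,0,0,1,0,0,0,1,0,0,0,0,1,0,0,1,0,0,0,0,1,0,0,1,1,2,0,0,0,0,1,1,0,0,1]
Step 5: insert rja at [5, 26, 27, 38] -> counters=[1,0,0,2,1,1,0,1,0,0,0,1,0,0,0,0,1,0,0,1,0,0,0,0,1,0,1,2,1,2,0,0,0,0,1,1,0,0,2]
Step 6: insert t at [8, 10, 17, 27] -> counters=[1,0,0,2,1,1,0,1,1,0,1,1,0,0,0,0,1,1,0,1,0,0,0,0,1,0,1,3,1,2,0,0,0,0,1,1,0,0,2]
Step 7: insert gr at [4, 6, 10, 37] -> counters=[1,0,0,2,2,1,1,1,1,0,2,1,0,0,0,0,1,1,0,1,0,0,0,0,1,0,1,3,1,2,0,0,0,0,1,1,0,1,2]
Step 8: insert rja at [5, 26, 27, 38] -> counters=[1,0,0,2,2,2,1,1,1,0,2,1,0,0,0,0,1,1,0,1,0,0,0,0,1,0,2,4,1,2,0,0,0,0,1,1,0,1,3]
Step 9: delete o at [0, 3, 19, 35] -> counters=[0,0,0,1,2,2,1,1,1,0,2,1,0,0,0,0,1,1,0,0,0,0,0,0,1,0,2,4,1,2,0,0,0,0,1,0,0,1,3]
Step 10: insert gr at [4, 6, 10, 37] -> counters=[0,0,0,1,3,2,2,1,1,0,3,1,0,0,0,0,1,1,0,0,0,0,0,0,1,0,2,4,1,2,0,0,0,0,1,0,0,2,3]
Step 11: insert rja at [5, 26, 27, 38] -> counters=[0,0,0,1,3,3,2,1,1,0,3,1,0,0,0,0,1,1,0,0,0,0,0,0,1,0,3,5,1,2,0,0,0,0,1,0,0,2,4]
Step 12: insert o at [0, 3, 19, 35] -> counters=[1,0,0,2,3,3,2,1,1,0,3,1,0,0,0,0,1,1,0,1,0,0,0,0,1,0,3,5,1,2,0,0,0,0,1,1,0,2,4]
Step 13: delete fm at [11, 24, 29, 34] -> counters=[1,0,0,2,3,3,2,1,1,0,3,0,0,0,0,0,1,1,0,1,0,0,0,0,0,0,3,5,1,1,0,0,0,0,0,1,0,2,4]
Step 14: insert oq at [7, 16, 28, 29] -> counters=[1,0,0,2,3,3,2,2,1,0,3,0,0,0,0,0,2,1,0,1,0,0,0,0,0,0,3,5,2,2,0,0,0,0,0,1,0,2,4]
Step 15: delete gr at [4, 6, 10, 37] -> counters=[1,0,0,2,2,3,1,2,1,0,2,0,0,0,0,0,2,1,0,1,0,0,0,0,0,0,3,5,2,2,0,0,0,0,0,1,0,1,4]
Step 16: delete t at [8, 10, 17, 27] -> counters=[1,0,0,2,2,3,1,2,0,0,1,0,0,0,0,0,2,0,0,1,0,0,0,0,0,0,3,4,2,2,0,0,0,0,0,1,0,1,4]
Step 17: insert t at [8, 10, 17, 27] -> counters=[1,0,0,2,2,3,1,2,1,0,2,0,0,0,0,0,2,1,0,1,0,0,0,0,0,0,3,5,2,2,0,0,0,0,0,1,0,1,4]
Step 18: insert bxr at [3, 4, 27, 38] -> counters=[1,0,0,3,3,3,1,2,1,0,2,0,0,0,0,0,2,1,0,1,0,0,0,0,0,0,3,6,2,2,0,0,0,0,0,1,0,1,5]
Step 19: insert t at [8, 10, 17, 27] -> counters=[1,0,0,3,3,3,1,2,2,0,3,0,0,0,0,0,2,2,0,1,0,0,0,0,0,0,3,7,2,2,0,0,0,0,0,1,0,1,5]
Step 20: insert o at [0, 3, 19, 35] -> counters=[2,0,0,4,3,3,1,2,2,0,3,0,0,0,0,0,2,2,0,2,0,0,0,0,0,0,3,7,2,2,0,0,0,0,0,2,0,1,5]
Step 21: delete o at [0, 3, 19, 35] -> counters=[1,0,0,3,3,3,1,2,2,0,3,0,0,0,0,0,2,2,0,1,0,0,0,0,0,0,3,7,2,2,0,0,0,0,0,1,0,1,5]
Step 22: insert o at [0, 3, 19, 35] -> counters=[2,0,0,4,3,3,1,2,2,0,3,0,0,0,0,0,2,2,0,2,0,0,0,0,0,0,3,7,2,2,0,0,0,0,0,2,0,1,5]
Final counters=[2,0,0,4,3,3,1,2,2,0,3,0,0,0,0,0,2,2,0,2,0,0,0,0,0,0,3,7,2,2,0,0,0,0,0,2,0,1,5] -> 18 nonzero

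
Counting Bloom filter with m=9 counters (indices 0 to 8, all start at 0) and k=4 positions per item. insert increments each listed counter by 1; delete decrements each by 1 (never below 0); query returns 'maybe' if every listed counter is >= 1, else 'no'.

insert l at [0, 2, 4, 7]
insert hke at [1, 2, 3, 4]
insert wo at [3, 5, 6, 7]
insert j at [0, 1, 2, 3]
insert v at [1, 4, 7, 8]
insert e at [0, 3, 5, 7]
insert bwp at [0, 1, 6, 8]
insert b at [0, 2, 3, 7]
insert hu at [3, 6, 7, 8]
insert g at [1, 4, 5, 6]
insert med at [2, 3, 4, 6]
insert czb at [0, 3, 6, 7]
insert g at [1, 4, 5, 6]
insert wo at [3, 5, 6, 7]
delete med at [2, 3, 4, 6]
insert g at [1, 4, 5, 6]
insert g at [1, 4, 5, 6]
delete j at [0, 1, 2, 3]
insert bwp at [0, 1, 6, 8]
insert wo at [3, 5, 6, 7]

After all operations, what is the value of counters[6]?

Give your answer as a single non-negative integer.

Answer: 11

Derivation:
Step 1: insert l at [0, 2, 4, 7] -> counters=[1,0,1,0,1,0,0,1,0]
Step 2: insert hke at [1, 2, 3, 4] -> counters=[1,1,2,1,2,0,0,1,0]
Step 3: insert wo at [3, 5, 6, 7] -> counters=[1,1,2,2,2,1,1,2,0]
Step 4: insert j at [0, 1, 2, 3] -> counters=[2,2,3,3,2,1,1,2,0]
Step 5: insert v at [1, 4, 7, 8] -> counters=[2,3,3,3,3,1,1,3,1]
Step 6: insert e at [0, 3, 5, 7] -> counters=[3,3,3,4,3,2,1,4,1]
Step 7: insert bwp at [0, 1, 6, 8] -> counters=[4,4,3,4,3,2,2,4,2]
Step 8: insert b at [0, 2, 3, 7] -> counters=[5,4,4,5,3,2,2,5,2]
Step 9: insert hu at [3, 6, 7, 8] -> counters=[5,4,4,6,3,2,3,6,3]
Step 10: insert g at [1, 4, 5, 6] -> counters=[5,5,4,6,4,3,4,6,3]
Step 11: insert med at [2, 3, 4, 6] -> counters=[5,5,5,7,5,3,5,6,3]
Step 12: insert czb at [0, 3, 6, 7] -> counters=[6,5,5,8,5,3,6,7,3]
Step 13: insert g at [1, 4, 5, 6] -> counters=[6,6,5,8,6,4,7,7,3]
Step 14: insert wo at [3, 5, 6, 7] -> counters=[6,6,5,9,6,5,8,8,3]
Step 15: delete med at [2, 3, 4, 6] -> counters=[6,6,4,8,5,5,7,8,3]
Step 16: insert g at [1, 4, 5, 6] -> counters=[6,7,4,8,6,6,8,8,3]
Step 17: insert g at [1, 4, 5, 6] -> counters=[6,8,4,8,7,7,9,8,3]
Step 18: delete j at [0, 1, 2, 3] -> counters=[5,7,3,7,7,7,9,8,3]
Step 19: insert bwp at [0, 1, 6, 8] -> counters=[6,8,3,7,7,7,10,8,4]
Step 20: insert wo at [3, 5, 6, 7] -> counters=[6,8,3,8,7,8,11,9,4]
Final counters=[6,8,3,8,7,8,11,9,4] -> counters[6]=11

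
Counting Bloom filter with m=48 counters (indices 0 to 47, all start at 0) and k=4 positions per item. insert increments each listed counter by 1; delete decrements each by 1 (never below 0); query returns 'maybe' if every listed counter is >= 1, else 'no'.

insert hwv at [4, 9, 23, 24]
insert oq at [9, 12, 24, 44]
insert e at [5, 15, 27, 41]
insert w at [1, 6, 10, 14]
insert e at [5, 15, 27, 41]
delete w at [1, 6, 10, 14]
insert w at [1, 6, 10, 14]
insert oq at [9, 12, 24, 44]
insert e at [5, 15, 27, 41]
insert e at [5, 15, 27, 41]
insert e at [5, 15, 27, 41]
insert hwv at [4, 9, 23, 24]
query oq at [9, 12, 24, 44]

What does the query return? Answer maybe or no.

Step 1: insert hwv at [4, 9, 23, 24] -> counters=[0,0,0,0,1,0,0,0,0,1,0,0,0,0,0,0,0,0,0,0,0,0,0,1,1,0,0,0,0,0,0,0,0,0,0,0,0,0,0,0,0,0,0,0,0,0,0,0]
Step 2: insert oq at [9, 12, 24, 44] -> counters=[0,0,0,0,1,0,0,0,0,2,0,0,1,0,0,0,0,0,0,0,0,0,0,1,2,0,0,0,0,0,0,0,0,0,0,0,0,0,0,0,0,0,0,0,1,0,0,0]
Step 3: insert e at [5, 15, 27, 41] -> counters=[0,0,0,0,1,1,0,0,0,2,0,0,1,0,0,1,0,0,0,0,0,0,0,1,2,0,0,1,0,0,0,0,0,0,0,0,0,0,0,0,0,1,0,0,1,0,0,0]
Step 4: insert w at [1, 6, 10, 14] -> counters=[0,1,0,0,1,1,1,0,0,2,1,0,1,0,1,1,0,0,0,0,0,0,0,1,2,0,0,1,0,0,0,0,0,0,0,0,0,0,0,0,0,1,0,0,1,0,0,0]
Step 5: insert e at [5, 15, 27, 41] -> counters=[0,1,0,0,1,2,1,0,0,2,1,0,1,0,1,2,0,0,0,0,0,0,0,1,2,0,0,2,0,0,0,0,0,0,0,0,0,0,0,0,0,2,0,0,1,0,0,0]
Step 6: delete w at [1, 6, 10, 14] -> counters=[0,0,0,0,1,2,0,0,0,2,0,0,1,0,0,2,0,0,0,0,0,0,0,1,2,0,0,2,0,0,0,0,0,0,0,0,0,0,0,0,0,2,0,0,1,0,0,0]
Step 7: insert w at [1, 6, 10, 14] -> counters=[0,1,0,0,1,2,1,0,0,2,1,0,1,0,1,2,0,0,0,0,0,0,0,1,2,0,0,2,0,0,0,0,0,0,0,0,0,0,0,0,0,2,0,0,1,0,0,0]
Step 8: insert oq at [9, 12, 24, 44] -> counters=[0,1,0,0,1,2,1,0,0,3,1,0,2,0,1,2,0,0,0,0,0,0,0,1,3,0,0,2,0,0,0,0,0,0,0,0,0,0,0,0,0,2,0,0,2,0,0,0]
Step 9: insert e at [5, 15, 27, 41] -> counters=[0,1,0,0,1,3,1,0,0,3,1,0,2,0,1,3,0,0,0,0,0,0,0,1,3,0,0,3,0,0,0,0,0,0,0,0,0,0,0,0,0,3,0,0,2,0,0,0]
Step 10: insert e at [5, 15, 27, 41] -> counters=[0,1,0,0,1,4,1,0,0,3,1,0,2,0,1,4,0,0,0,0,0,0,0,1,3,0,0,4,0,0,0,0,0,0,0,0,0,0,0,0,0,4,0,0,2,0,0,0]
Step 11: insert e at [5, 15, 27, 41] -> counters=[0,1,0,0,1,5,1,0,0,3,1,0,2,0,1,5,0,0,0,0,0,0,0,1,3,0,0,5,0,0,0,0,0,0,0,0,0,0,0,0,0,5,0,0,2,0,0,0]
Step 12: insert hwv at [4, 9, 23, 24] -> counters=[0,1,0,0,2,5,1,0,0,4,1,0,2,0,1,5,0,0,0,0,0,0,0,2,4,0,0,5,0,0,0,0,0,0,0,0,0,0,0,0,0,5,0,0,2,0,0,0]
Query oq: check counters[9]=4 counters[12]=2 counters[24]=4 counters[44]=2 -> maybe

Answer: maybe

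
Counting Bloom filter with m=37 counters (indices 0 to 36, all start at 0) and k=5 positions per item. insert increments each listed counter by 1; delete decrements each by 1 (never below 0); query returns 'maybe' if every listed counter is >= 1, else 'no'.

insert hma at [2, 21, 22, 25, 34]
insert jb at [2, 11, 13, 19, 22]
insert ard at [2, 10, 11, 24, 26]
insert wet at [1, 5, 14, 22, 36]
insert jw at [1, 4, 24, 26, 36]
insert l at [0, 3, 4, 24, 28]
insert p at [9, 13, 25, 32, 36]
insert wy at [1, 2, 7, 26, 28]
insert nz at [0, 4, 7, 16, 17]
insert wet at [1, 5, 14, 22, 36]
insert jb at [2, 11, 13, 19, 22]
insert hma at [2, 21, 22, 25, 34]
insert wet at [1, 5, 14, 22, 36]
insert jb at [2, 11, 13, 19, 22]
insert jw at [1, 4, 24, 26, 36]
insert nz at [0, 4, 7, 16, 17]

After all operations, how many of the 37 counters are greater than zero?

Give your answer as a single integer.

Step 1: insert hma at [2, 21, 22, 25, 34] -> counters=[0,0,1,0,0,0,0,0,0,0,0,0,0,0,0,0,0,0,0,0,0,1,1,0,0,1,0,0,0,0,0,0,0,0,1,0,0]
Step 2: insert jb at [2, 11, 13, 19, 22] -> counters=[0,0,2,0,0,0,0,0,0,0,0,1,0,1,0,0,0,0,0,1,0,1,2,0,0,1,0,0,0,0,0,0,0,0,1,0,0]
Step 3: insert ard at [2, 10, 11, 24, 26] -> counters=[0,0,3,0,0,0,0,0,0,0,1,2,0,1,0,0,0,0,0,1,0,1,2,0,1,1,1,0,0,0,0,0,0,0,1,0,0]
Step 4: insert wet at [1, 5, 14, 22, 36] -> counters=[0,1,3,0,0,1,0,0,0,0,1,2,0,1,1,0,0,0,0,1,0,1,3,0,1,1,1,0,0,0,0,0,0,0,1,0,1]
Step 5: insert jw at [1, 4, 24, 26, 36] -> counters=[0,2,3,0,1,1,0,0,0,0,1,2,0,1,1,0,0,0,0,1,0,1,3,0,2,1,2,0,0,0,0,0,0,0,1,0,2]
Step 6: insert l at [0, 3, 4, 24, 28] -> counters=[1,2,3,1,2,1,0,0,0,0,1,2,0,1,1,0,0,0,0,1,0,1,3,0,3,1,2,0,1,0,0,0,0,0,1,0,2]
Step 7: insert p at [9, 13, 25, 32, 36] -> counters=[1,2,3,1,2,1,0,0,0,1,1,2,0,2,1,0,0,0,0,1,0,1,3,0,3,2,2,0,1,0,0,0,1,0,1,0,3]
Step 8: insert wy at [1, 2, 7, 26, 28] -> counters=[1,3,4,1,2,1,0,1,0,1,1,2,0,2,1,0,0,0,0,1,0,1,3,0,3,2,3,0,2,0,0,0,1,0,1,0,3]
Step 9: insert nz at [0, 4, 7, 16, 17] -> counters=[2,3,4,1,3,1,0,2,0,1,1,2,0,2,1,0,1,1,0,1,0,1,3,0,3,2,3,0,2,0,0,0,1,0,1,0,3]
Step 10: insert wet at [1, 5, 14, 22, 36] -> counters=[2,4,4,1,3,2,0,2,0,1,1,2,0,2,2,0,1,1,0,1,0,1,4,0,3,2,3,0,2,0,0,0,1,0,1,0,4]
Step 11: insert jb at [2, 11, 13, 19, 22] -> counters=[2,4,5,1,3,2,0,2,0,1,1,3,0,3,2,0,1,1,0,2,0,1,5,0,3,2,3,0,2,0,0,0,1,0,1,0,4]
Step 12: insert hma at [2, 21, 22, 25, 34] -> counters=[2,4,6,1,3,2,0,2,0,1,1,3,0,3,2,0,1,1,0,2,0,2,6,0,3,3,3,0,2,0,0,0,1,0,2,0,4]
Step 13: insert wet at [1, 5, 14, 22, 36] -> counters=[2,5,6,1,3,3,0,2,0,1,1,3,0,3,3,0,1,1,0,2,0,2,7,0,3,3,3,0,2,0,0,0,1,0,2,0,5]
Step 14: insert jb at [2, 11, 13, 19, 22] -> counters=[2,5,7,1,3,3,0,2,0,1,1,4,0,4,3,0,1,1,0,3,0,2,8,0,3,3,3,0,2,0,0,0,1,0,2,0,5]
Step 15: insert jw at [1, 4, 24, 26, 36] -> counters=[2,6,7,1,4,3,0,2,0,1,1,4,0,4,3,0,1,1,0,3,0,2,8,0,4,3,4,0,2,0,0,0,1,0,2,0,6]
Step 16: insert nz at [0, 4, 7, 16, 17] -> counters=[3,6,7,1,5,3,0,3,0,1,1,4,0,4,3,0,2,2,0,3,0,2,8,0,4,3,4,0,2,0,0,0,1,0,2,0,6]
Final counters=[3,6,7,1,5,3,0,3,0,1,1,4,0,4,3,0,2,2,0,3,0,2,8,0,4,3,4,0,2,0,0,0,1,0,2,0,6] -> 24 nonzero

Answer: 24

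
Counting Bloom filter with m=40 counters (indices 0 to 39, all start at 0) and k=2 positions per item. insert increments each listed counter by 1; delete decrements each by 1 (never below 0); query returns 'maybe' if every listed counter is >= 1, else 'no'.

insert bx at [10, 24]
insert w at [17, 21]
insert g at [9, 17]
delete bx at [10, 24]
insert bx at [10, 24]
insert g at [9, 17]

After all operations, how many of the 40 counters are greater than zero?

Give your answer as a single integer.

Answer: 5

Derivation:
Step 1: insert bx at [10, 24] -> counters=[0,0,0,0,0,0,0,0,0,0,1,0,0,0,0,0,0,0,0,0,0,0,0,0,1,0,0,0,0,0,0,0,0,0,0,0,0,0,0,0]
Step 2: insert w at [17, 21] -> counters=[0,0,0,0,0,0,0,0,0,0,1,0,0,0,0,0,0,1,0,0,0,1,0,0,1,0,0,0,0,0,0,0,0,0,0,0,0,0,0,0]
Step 3: insert g at [9, 17] -> counters=[0,0,0,0,0,0,0,0,0,1,1,0,0,0,0,0,0,2,0,0,0,1,0,0,1,0,0,0,0,0,0,0,0,0,0,0,0,0,0,0]
Step 4: delete bx at [10, 24] -> counters=[0,0,0,0,0,0,0,0,0,1,0,0,0,0,0,0,0,2,0,0,0,1,0,0,0,0,0,0,0,0,0,0,0,0,0,0,0,0,0,0]
Step 5: insert bx at [10, 24] -> counters=[0,0,0,0,0,0,0,0,0,1,1,0,0,0,0,0,0,2,0,0,0,1,0,0,1,0,0,0,0,0,0,0,0,0,0,0,0,0,0,0]
Step 6: insert g at [9, 17] -> counters=[0,0,0,0,0,0,0,0,0,2,1,0,0,0,0,0,0,3,0,0,0,1,0,0,1,0,0,0,0,0,0,0,0,0,0,0,0,0,0,0]
Final counters=[0,0,0,0,0,0,0,0,0,2,1,0,0,0,0,0,0,3,0,0,0,1,0,0,1,0,0,0,0,0,0,0,0,0,0,0,0,0,0,0] -> 5 nonzero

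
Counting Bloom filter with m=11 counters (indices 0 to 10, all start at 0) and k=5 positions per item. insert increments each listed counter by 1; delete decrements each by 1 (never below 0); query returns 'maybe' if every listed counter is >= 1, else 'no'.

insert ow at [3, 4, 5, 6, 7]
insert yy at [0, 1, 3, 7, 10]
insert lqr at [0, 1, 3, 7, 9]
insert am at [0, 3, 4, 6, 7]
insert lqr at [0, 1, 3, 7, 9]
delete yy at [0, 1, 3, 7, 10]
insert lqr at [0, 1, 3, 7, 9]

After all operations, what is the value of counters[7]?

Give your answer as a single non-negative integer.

Answer: 5

Derivation:
Step 1: insert ow at [3, 4, 5, 6, 7] -> counters=[0,0,0,1,1,1,1,1,0,0,0]
Step 2: insert yy at [0, 1, 3, 7, 10] -> counters=[1,1,0,2,1,1,1,2,0,0,1]
Step 3: insert lqr at [0, 1, 3, 7, 9] -> counters=[2,2,0,3,1,1,1,3,0,1,1]
Step 4: insert am at [0, 3, 4, 6, 7] -> counters=[3,2,0,4,2,1,2,4,0,1,1]
Step 5: insert lqr at [0, 1, 3, 7, 9] -> counters=[4,3,0,5,2,1,2,5,0,2,1]
Step 6: delete yy at [0, 1, 3, 7, 10] -> counters=[3,2,0,4,2,1,2,4,0,2,0]
Step 7: insert lqr at [0, 1, 3, 7, 9] -> counters=[4,3,0,5,2,1,2,5,0,3,0]
Final counters=[4,3,0,5,2,1,2,5,0,3,0] -> counters[7]=5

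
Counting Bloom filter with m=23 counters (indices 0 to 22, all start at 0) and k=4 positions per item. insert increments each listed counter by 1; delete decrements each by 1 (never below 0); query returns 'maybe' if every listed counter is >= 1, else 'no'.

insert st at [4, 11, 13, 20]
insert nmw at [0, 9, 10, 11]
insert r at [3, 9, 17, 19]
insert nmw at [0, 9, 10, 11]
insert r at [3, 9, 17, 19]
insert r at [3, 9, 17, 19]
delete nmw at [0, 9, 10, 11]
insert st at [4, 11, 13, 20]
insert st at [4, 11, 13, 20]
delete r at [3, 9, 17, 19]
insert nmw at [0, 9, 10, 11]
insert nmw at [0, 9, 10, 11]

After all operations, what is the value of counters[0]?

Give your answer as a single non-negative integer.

Answer: 3

Derivation:
Step 1: insert st at [4, 11, 13, 20] -> counters=[0,0,0,0,1,0,0,0,0,0,0,1,0,1,0,0,0,0,0,0,1,0,0]
Step 2: insert nmw at [0, 9, 10, 11] -> counters=[1,0,0,0,1,0,0,0,0,1,1,2,0,1,0,0,0,0,0,0,1,0,0]
Step 3: insert r at [3, 9, 17, 19] -> counters=[1,0,0,1,1,0,0,0,0,2,1,2,0,1,0,0,0,1,0,1,1,0,0]
Step 4: insert nmw at [0, 9, 10, 11] -> counters=[2,0,0,1,1,0,0,0,0,3,2,3,0,1,0,0,0,1,0,1,1,0,0]
Step 5: insert r at [3, 9, 17, 19] -> counters=[2,0,0,2,1,0,0,0,0,4,2,3,0,1,0,0,0,2,0,2,1,0,0]
Step 6: insert r at [3, 9, 17, 19] -> counters=[2,0,0,3,1,0,0,0,0,5,2,3,0,1,0,0,0,3,0,3,1,0,0]
Step 7: delete nmw at [0, 9, 10, 11] -> counters=[1,0,0,3,1,0,0,0,0,4,1,2,0,1,0,0,0,3,0,3,1,0,0]
Step 8: insert st at [4, 11, 13, 20] -> counters=[1,0,0,3,2,0,0,0,0,4,1,3,0,2,0,0,0,3,0,3,2,0,0]
Step 9: insert st at [4, 11, 13, 20] -> counters=[1,0,0,3,3,0,0,0,0,4,1,4,0,3,0,0,0,3,0,3,3,0,0]
Step 10: delete r at [3, 9, 17, 19] -> counters=[1,0,0,2,3,0,0,0,0,3,1,4,0,3,0,0,0,2,0,2,3,0,0]
Step 11: insert nmw at [0, 9, 10, 11] -> counters=[2,0,0,2,3,0,0,0,0,4,2,5,0,3,0,0,0,2,0,2,3,0,0]
Step 12: insert nmw at [0, 9, 10, 11] -> counters=[3,0,0,2,3,0,0,0,0,5,3,6,0,3,0,0,0,2,0,2,3,0,0]
Final counters=[3,0,0,2,3,0,0,0,0,5,3,6,0,3,0,0,0,2,0,2,3,0,0] -> counters[0]=3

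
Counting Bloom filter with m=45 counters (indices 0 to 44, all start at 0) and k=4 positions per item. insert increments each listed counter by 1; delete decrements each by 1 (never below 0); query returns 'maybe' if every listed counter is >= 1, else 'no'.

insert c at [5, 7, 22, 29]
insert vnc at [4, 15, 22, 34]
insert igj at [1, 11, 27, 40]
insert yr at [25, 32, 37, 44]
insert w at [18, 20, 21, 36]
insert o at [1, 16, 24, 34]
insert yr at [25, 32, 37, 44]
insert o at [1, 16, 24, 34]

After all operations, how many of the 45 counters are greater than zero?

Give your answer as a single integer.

Answer: 21

Derivation:
Step 1: insert c at [5, 7, 22, 29] -> counters=[0,0,0,0,0,1,0,1,0,0,0,0,0,0,0,0,0,0,0,0,0,0,1,0,0,0,0,0,0,1,0,0,0,0,0,0,0,0,0,0,0,0,0,0,0]
Step 2: insert vnc at [4, 15, 22, 34] -> counters=[0,0,0,0,1,1,0,1,0,0,0,0,0,0,0,1,0,0,0,0,0,0,2,0,0,0,0,0,0,1,0,0,0,0,1,0,0,0,0,0,0,0,0,0,0]
Step 3: insert igj at [1, 11, 27, 40] -> counters=[0,1,0,0,1,1,0,1,0,0,0,1,0,0,0,1,0,0,0,0,0,0,2,0,0,0,0,1,0,1,0,0,0,0,1,0,0,0,0,0,1,0,0,0,0]
Step 4: insert yr at [25, 32, 37, 44] -> counters=[0,1,0,0,1,1,0,1,0,0,0,1,0,0,0,1,0,0,0,0,0,0,2,0,0,1,0,1,0,1,0,0,1,0,1,0,0,1,0,0,1,0,0,0,1]
Step 5: insert w at [18, 20, 21, 36] -> counters=[0,1,0,0,1,1,0,1,0,0,0,1,0,0,0,1,0,0,1,0,1,1,2,0,0,1,0,1,0,1,0,0,1,0,1,0,1,1,0,0,1,0,0,0,1]
Step 6: insert o at [1, 16, 24, 34] -> counters=[0,2,0,0,1,1,0,1,0,0,0,1,0,0,0,1,1,0,1,0,1,1,2,0,1,1,0,1,0,1,0,0,1,0,2,0,1,1,0,0,1,0,0,0,1]
Step 7: insert yr at [25, 32, 37, 44] -> counters=[0,2,0,0,1,1,0,1,0,0,0,1,0,0,0,1,1,0,1,0,1,1,2,0,1,2,0,1,0,1,0,0,2,0,2,0,1,2,0,0,1,0,0,0,2]
Step 8: insert o at [1, 16, 24, 34] -> counters=[0,3,0,0,1,1,0,1,0,0,0,1,0,0,0,1,2,0,1,0,1,1,2,0,2,2,0,1,0,1,0,0,2,0,3,0,1,2,0,0,1,0,0,0,2]
Final counters=[0,3,0,0,1,1,0,1,0,0,0,1,0,0,0,1,2,0,1,0,1,1,2,0,2,2,0,1,0,1,0,0,2,0,3,0,1,2,0,0,1,0,0,0,2] -> 21 nonzero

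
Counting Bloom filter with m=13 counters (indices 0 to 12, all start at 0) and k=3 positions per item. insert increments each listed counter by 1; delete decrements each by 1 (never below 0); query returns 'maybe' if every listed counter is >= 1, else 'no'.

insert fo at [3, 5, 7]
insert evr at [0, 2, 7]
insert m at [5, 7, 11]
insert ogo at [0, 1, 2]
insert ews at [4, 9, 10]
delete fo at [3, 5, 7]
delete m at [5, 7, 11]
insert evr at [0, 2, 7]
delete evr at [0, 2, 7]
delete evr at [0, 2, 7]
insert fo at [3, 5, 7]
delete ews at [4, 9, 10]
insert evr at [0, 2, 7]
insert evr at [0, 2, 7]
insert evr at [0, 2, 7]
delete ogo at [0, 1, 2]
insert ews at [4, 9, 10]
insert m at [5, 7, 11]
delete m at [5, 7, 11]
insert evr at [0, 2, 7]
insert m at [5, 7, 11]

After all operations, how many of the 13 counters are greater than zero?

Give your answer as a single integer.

Step 1: insert fo at [3, 5, 7] -> counters=[0,0,0,1,0,1,0,1,0,0,0,0,0]
Step 2: insert evr at [0, 2, 7] -> counters=[1,0,1,1,0,1,0,2,0,0,0,0,0]
Step 3: insert m at [5, 7, 11] -> counters=[1,0,1,1,0,2,0,3,0,0,0,1,0]
Step 4: insert ogo at [0, 1, 2] -> counters=[2,1,2,1,0,2,0,3,0,0,0,1,0]
Step 5: insert ews at [4, 9, 10] -> counters=[2,1,2,1,1,2,0,3,0,1,1,1,0]
Step 6: delete fo at [3, 5, 7] -> counters=[2,1,2,0,1,1,0,2,0,1,1,1,0]
Step 7: delete m at [5, 7, 11] -> counters=[2,1,2,0,1,0,0,1,0,1,1,0,0]
Step 8: insert evr at [0, 2, 7] -> counters=[3,1,3,0,1,0,0,2,0,1,1,0,0]
Step 9: delete evr at [0, 2, 7] -> counters=[2,1,2,0,1,0,0,1,0,1,1,0,0]
Step 10: delete evr at [0, 2, 7] -> counters=[1,1,1,0,1,0,0,0,0,1,1,0,0]
Step 11: insert fo at [3, 5, 7] -> counters=[1,1,1,1,1,1,0,1,0,1,1,0,0]
Step 12: delete ews at [4, 9, 10] -> counters=[1,1,1,1,0,1,0,1,0,0,0,0,0]
Step 13: insert evr at [0, 2, 7] -> counters=[2,1,2,1,0,1,0,2,0,0,0,0,0]
Step 14: insert evr at [0, 2, 7] -> counters=[3,1,3,1,0,1,0,3,0,0,0,0,0]
Step 15: insert evr at [0, 2, 7] -> counters=[4,1,4,1,0,1,0,4,0,0,0,0,0]
Step 16: delete ogo at [0, 1, 2] -> counters=[3,0,3,1,0,1,0,4,0,0,0,0,0]
Step 17: insert ews at [4, 9, 10] -> counters=[3,0,3,1,1,1,0,4,0,1,1,0,0]
Step 18: insert m at [5, 7, 11] -> counters=[3,0,3,1,1,2,0,5,0,1,1,1,0]
Step 19: delete m at [5, 7, 11] -> counters=[3,0,3,1,1,1,0,4,0,1,1,0,0]
Step 20: insert evr at [0, 2, 7] -> counters=[4,0,4,1,1,1,0,5,0,1,1,0,0]
Step 21: insert m at [5, 7, 11] -> counters=[4,0,4,1,1,2,0,6,0,1,1,1,0]
Final counters=[4,0,4,1,1,2,0,6,0,1,1,1,0] -> 9 nonzero

Answer: 9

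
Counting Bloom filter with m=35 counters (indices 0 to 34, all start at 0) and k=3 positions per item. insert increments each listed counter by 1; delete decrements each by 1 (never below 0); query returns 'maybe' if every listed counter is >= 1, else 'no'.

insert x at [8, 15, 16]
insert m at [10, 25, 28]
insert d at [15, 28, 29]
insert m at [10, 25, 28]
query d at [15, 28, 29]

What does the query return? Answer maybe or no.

Answer: maybe

Derivation:
Step 1: insert x at [8, 15, 16] -> counters=[0,0,0,0,0,0,0,0,1,0,0,0,0,0,0,1,1,0,0,0,0,0,0,0,0,0,0,0,0,0,0,0,0,0,0]
Step 2: insert m at [10, 25, 28] -> counters=[0,0,0,0,0,0,0,0,1,0,1,0,0,0,0,1,1,0,0,0,0,0,0,0,0,1,0,0,1,0,0,0,0,0,0]
Step 3: insert d at [15, 28, 29] -> counters=[0,0,0,0,0,0,0,0,1,0,1,0,0,0,0,2,1,0,0,0,0,0,0,0,0,1,0,0,2,1,0,0,0,0,0]
Step 4: insert m at [10, 25, 28] -> counters=[0,0,0,0,0,0,0,0,1,0,2,0,0,0,0,2,1,0,0,0,0,0,0,0,0,2,0,0,3,1,0,0,0,0,0]
Query d: check counters[15]=2 counters[28]=3 counters[29]=1 -> maybe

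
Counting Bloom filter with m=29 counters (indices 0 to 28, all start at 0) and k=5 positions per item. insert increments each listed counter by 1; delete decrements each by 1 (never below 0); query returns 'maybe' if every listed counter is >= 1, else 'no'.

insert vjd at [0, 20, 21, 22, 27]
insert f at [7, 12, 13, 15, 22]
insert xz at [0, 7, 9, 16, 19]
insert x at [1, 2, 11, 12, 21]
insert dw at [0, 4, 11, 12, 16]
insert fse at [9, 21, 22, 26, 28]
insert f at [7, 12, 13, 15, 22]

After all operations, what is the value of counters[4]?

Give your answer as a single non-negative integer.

Answer: 1

Derivation:
Step 1: insert vjd at [0, 20, 21, 22, 27] -> counters=[1,0,0,0,0,0,0,0,0,0,0,0,0,0,0,0,0,0,0,0,1,1,1,0,0,0,0,1,0]
Step 2: insert f at [7, 12, 13, 15, 22] -> counters=[1,0,0,0,0,0,0,1,0,0,0,0,1,1,0,1,0,0,0,0,1,1,2,0,0,0,0,1,0]
Step 3: insert xz at [0, 7, 9, 16, 19] -> counters=[2,0,0,0,0,0,0,2,0,1,0,0,1,1,0,1,1,0,0,1,1,1,2,0,0,0,0,1,0]
Step 4: insert x at [1, 2, 11, 12, 21] -> counters=[2,1,1,0,0,0,0,2,0,1,0,1,2,1,0,1,1,0,0,1,1,2,2,0,0,0,0,1,0]
Step 5: insert dw at [0, 4, 11, 12, 16] -> counters=[3,1,1,0,1,0,0,2,0,1,0,2,3,1,0,1,2,0,0,1,1,2,2,0,0,0,0,1,0]
Step 6: insert fse at [9, 21, 22, 26, 28] -> counters=[3,1,1,0,1,0,0,2,0,2,0,2,3,1,0,1,2,0,0,1,1,3,3,0,0,0,1,1,1]
Step 7: insert f at [7, 12, 13, 15, 22] -> counters=[3,1,1,0,1,0,0,3,0,2,0,2,4,2,0,2,2,0,0,1,1,3,4,0,0,0,1,1,1]
Final counters=[3,1,1,0,1,0,0,3,0,2,0,2,4,2,0,2,2,0,0,1,1,3,4,0,0,0,1,1,1] -> counters[4]=1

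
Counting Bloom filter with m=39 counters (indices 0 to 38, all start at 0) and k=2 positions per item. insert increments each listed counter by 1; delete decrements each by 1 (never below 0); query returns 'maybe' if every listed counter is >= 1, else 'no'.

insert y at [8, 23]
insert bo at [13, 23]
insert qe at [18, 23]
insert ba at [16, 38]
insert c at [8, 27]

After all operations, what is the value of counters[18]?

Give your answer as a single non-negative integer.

Answer: 1

Derivation:
Step 1: insert y at [8, 23] -> counters=[0,0,0,0,0,0,0,0,1,0,0,0,0,0,0,0,0,0,0,0,0,0,0,1,0,0,0,0,0,0,0,0,0,0,0,0,0,0,0]
Step 2: insert bo at [13, 23] -> counters=[0,0,0,0,0,0,0,0,1,0,0,0,0,1,0,0,0,0,0,0,0,0,0,2,0,0,0,0,0,0,0,0,0,0,0,0,0,0,0]
Step 3: insert qe at [18, 23] -> counters=[0,0,0,0,0,0,0,0,1,0,0,0,0,1,0,0,0,0,1,0,0,0,0,3,0,0,0,0,0,0,0,0,0,0,0,0,0,0,0]
Step 4: insert ba at [16, 38] -> counters=[0,0,0,0,0,0,0,0,1,0,0,0,0,1,0,0,1,0,1,0,0,0,0,3,0,0,0,0,0,0,0,0,0,0,0,0,0,0,1]
Step 5: insert c at [8, 27] -> counters=[0,0,0,0,0,0,0,0,2,0,0,0,0,1,0,0,1,0,1,0,0,0,0,3,0,0,0,1,0,0,0,0,0,0,0,0,0,0,1]
Final counters=[0,0,0,0,0,0,0,0,2,0,0,0,0,1,0,0,1,0,1,0,0,0,0,3,0,0,0,1,0,0,0,0,0,0,0,0,0,0,1] -> counters[18]=1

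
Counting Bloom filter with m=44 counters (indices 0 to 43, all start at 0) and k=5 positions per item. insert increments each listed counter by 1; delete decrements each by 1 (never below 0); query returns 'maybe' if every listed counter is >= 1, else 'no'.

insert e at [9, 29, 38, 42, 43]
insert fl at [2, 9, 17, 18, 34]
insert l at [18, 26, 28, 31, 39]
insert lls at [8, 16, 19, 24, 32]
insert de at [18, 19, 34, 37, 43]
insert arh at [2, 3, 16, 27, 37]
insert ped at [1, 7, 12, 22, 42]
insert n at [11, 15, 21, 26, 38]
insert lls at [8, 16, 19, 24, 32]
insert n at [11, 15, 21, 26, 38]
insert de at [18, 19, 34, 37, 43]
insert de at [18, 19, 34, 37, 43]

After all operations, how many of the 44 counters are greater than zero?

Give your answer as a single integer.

Step 1: insert e at [9, 29, 38, 42, 43] -> counters=[0,0,0,0,0,0,0,0,0,1,0,0,0,0,0,0,0,0,0,0,0,0,0,0,0,0,0,0,0,1,0,0,0,0,0,0,0,0,1,0,0,0,1,1]
Step 2: insert fl at [2, 9, 17, 18, 34] -> counters=[0,0,1,0,0,0,0,0,0,2,0,0,0,0,0,0,0,1,1,0,0,0,0,0,0,0,0,0,0,1,0,0,0,0,1,0,0,0,1,0,0,0,1,1]
Step 3: insert l at [18, 26, 28, 31, 39] -> counters=[0,0,1,0,0,0,0,0,0,2,0,0,0,0,0,0,0,1,2,0,0,0,0,0,0,0,1,0,1,1,0,1,0,0,1,0,0,0,1,1,0,0,1,1]
Step 4: insert lls at [8, 16, 19, 24, 32] -> counters=[0,0,1,0,0,0,0,0,1,2,0,0,0,0,0,0,1,1,2,1,0,0,0,0,1,0,1,0,1,1,0,1,1,0,1,0,0,0,1,1,0,0,1,1]
Step 5: insert de at [18, 19, 34, 37, 43] -> counters=[0,0,1,0,0,0,0,0,1,2,0,0,0,0,0,0,1,1,3,2,0,0,0,0,1,0,1,0,1,1,0,1,1,0,2,0,0,1,1,1,0,0,1,2]
Step 6: insert arh at [2, 3, 16, 27, 37] -> counters=[0,0,2,1,0,0,0,0,1,2,0,0,0,0,0,0,2,1,3,2,0,0,0,0,1,0,1,1,1,1,0,1,1,0,2,0,0,2,1,1,0,0,1,2]
Step 7: insert ped at [1, 7, 12, 22, 42] -> counters=[0,1,2,1,0,0,0,1,1,2,0,0,1,0,0,0,2,1,3,2,0,0,1,0,1,0,1,1,1,1,0,1,1,0,2,0,0,2,1,1,0,0,2,2]
Step 8: insert n at [11, 15, 21, 26, 38] -> counters=[0,1,2,1,0,0,0,1,1,2,0,1,1,0,0,1,2,1,3,2,0,1,1,0,1,0,2,1,1,1,0,1,1,0,2,0,0,2,2,1,0,0,2,2]
Step 9: insert lls at [8, 16, 19, 24, 32] -> counters=[0,1,2,1,0,0,0,1,2,2,0,1,1,0,0,1,3,1,3,3,0,1,1,0,2,0,2,1,1,1,0,1,2,0,2,0,0,2,2,1,0,0,2,2]
Step 10: insert n at [11, 15, 21, 26, 38] -> counters=[0,1,2,1,0,0,0,1,2,2,0,2,1,0,0,2,3,1,3,3,0,2,1,0,2,0,3,1,1,1,0,1,2,0,2,0,0,2,3,1,0,0,2,2]
Step 11: insert de at [18, 19, 34, 37, 43] -> counters=[0,1,2,1,0,0,0,1,2,2,0,2,1,0,0,2,3,1,4,4,0,2,1,0,2,0,3,1,1,1,0,1,2,0,3,0,0,3,3,1,0,0,2,3]
Step 12: insert de at [18, 19, 34, 37, 43] -> counters=[0,1,2,1,0,0,0,1,2,2,0,2,1,0,0,2,3,1,5,5,0,2,1,0,2,0,3,1,1,1,0,1,2,0,4,0,0,4,3,1,0,0,2,4]
Final counters=[0,1,2,1,0,0,0,1,2,2,0,2,1,0,0,2,3,1,5,5,0,2,1,0,2,0,3,1,1,1,0,1,2,0,4,0,0,4,3,1,0,0,2,4] -> 28 nonzero

Answer: 28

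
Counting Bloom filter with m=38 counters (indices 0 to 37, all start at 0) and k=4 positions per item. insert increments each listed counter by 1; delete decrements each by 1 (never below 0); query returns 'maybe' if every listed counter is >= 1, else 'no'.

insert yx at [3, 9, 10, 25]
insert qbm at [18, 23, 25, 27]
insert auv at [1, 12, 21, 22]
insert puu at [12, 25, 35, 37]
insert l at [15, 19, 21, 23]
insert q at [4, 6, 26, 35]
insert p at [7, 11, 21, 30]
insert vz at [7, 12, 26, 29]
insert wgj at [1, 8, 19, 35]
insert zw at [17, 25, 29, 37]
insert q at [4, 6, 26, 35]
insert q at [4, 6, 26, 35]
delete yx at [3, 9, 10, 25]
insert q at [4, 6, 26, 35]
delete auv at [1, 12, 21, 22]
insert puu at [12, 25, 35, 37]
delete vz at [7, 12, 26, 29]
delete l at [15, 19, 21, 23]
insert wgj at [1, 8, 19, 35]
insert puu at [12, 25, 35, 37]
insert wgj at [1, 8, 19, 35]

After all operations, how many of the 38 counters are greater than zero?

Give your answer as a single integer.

Step 1: insert yx at [3, 9, 10, 25] -> counters=[0,0,0,1,0,0,0,0,0,1,1,0,0,0,0,0,0,0,0,0,0,0,0,0,0,1,0,0,0,0,0,0,0,0,0,0,0,0]
Step 2: insert qbm at [18, 23, 25, 27] -> counters=[0,0,0,1,0,0,0,0,0,1,1,0,0,0,0,0,0,0,1,0,0,0,0,1,0,2,0,1,0,0,0,0,0,0,0,0,0,0]
Step 3: insert auv at [1, 12, 21, 22] -> counters=[0,1,0,1,0,0,0,0,0,1,1,0,1,0,0,0,0,0,1,0,0,1,1,1,0,2,0,1,0,0,0,0,0,0,0,0,0,0]
Step 4: insert puu at [12, 25, 35, 37] -> counters=[0,1,0,1,0,0,0,0,0,1,1,0,2,0,0,0,0,0,1,0,0,1,1,1,0,3,0,1,0,0,0,0,0,0,0,1,0,1]
Step 5: insert l at [15, 19, 21, 23] -> counters=[0,1,0,1,0,0,0,0,0,1,1,0,2,0,0,1,0,0,1,1,0,2,1,2,0,3,0,1,0,0,0,0,0,0,0,1,0,1]
Step 6: insert q at [4, 6, 26, 35] -> counters=[0,1,0,1,1,0,1,0,0,1,1,0,2,0,0,1,0,0,1,1,0,2,1,2,0,3,1,1,0,0,0,0,0,0,0,2,0,1]
Step 7: insert p at [7, 11, 21, 30] -> counters=[0,1,0,1,1,0,1,1,0,1,1,1,2,0,0,1,0,0,1,1,0,3,1,2,0,3,1,1,0,0,1,0,0,0,0,2,0,1]
Step 8: insert vz at [7, 12, 26, 29] -> counters=[0,1,0,1,1,0,1,2,0,1,1,1,3,0,0,1,0,0,1,1,0,3,1,2,0,3,2,1,0,1,1,0,0,0,0,2,0,1]
Step 9: insert wgj at [1, 8, 19, 35] -> counters=[0,2,0,1,1,0,1,2,1,1,1,1,3,0,0,1,0,0,1,2,0,3,1,2,0,3,2,1,0,1,1,0,0,0,0,3,0,1]
Step 10: insert zw at [17, 25, 29, 37] -> counters=[0,2,0,1,1,0,1,2,1,1,1,1,3,0,0,1,0,1,1,2,0,3,1,2,0,4,2,1,0,2,1,0,0,0,0,3,0,2]
Step 11: insert q at [4, 6, 26, 35] -> counters=[0,2,0,1,2,0,2,2,1,1,1,1,3,0,0,1,0,1,1,2,0,3,1,2,0,4,3,1,0,2,1,0,0,0,0,4,0,2]
Step 12: insert q at [4, 6, 26, 35] -> counters=[0,2,0,1,3,0,3,2,1,1,1,1,3,0,0,1,0,1,1,2,0,3,1,2,0,4,4,1,0,2,1,0,0,0,0,5,0,2]
Step 13: delete yx at [3, 9, 10, 25] -> counters=[0,2,0,0,3,0,3,2,1,0,0,1,3,0,0,1,0,1,1,2,0,3,1,2,0,3,4,1,0,2,1,0,0,0,0,5,0,2]
Step 14: insert q at [4, 6, 26, 35] -> counters=[0,2,0,0,4,0,4,2,1,0,0,1,3,0,0,1,0,1,1,2,0,3,1,2,0,3,5,1,0,2,1,0,0,0,0,6,0,2]
Step 15: delete auv at [1, 12, 21, 22] -> counters=[0,1,0,0,4,0,4,2,1,0,0,1,2,0,0,1,0,1,1,2,0,2,0,2,0,3,5,1,0,2,1,0,0,0,0,6,0,2]
Step 16: insert puu at [12, 25, 35, 37] -> counters=[0,1,0,0,4,0,4,2,1,0,0,1,3,0,0,1,0,1,1,2,0,2,0,2,0,4,5,1,0,2,1,0,0,0,0,7,0,3]
Step 17: delete vz at [7, 12, 26, 29] -> counters=[0,1,0,0,4,0,4,1,1,0,0,1,2,0,0,1,0,1,1,2,0,2,0,2,0,4,4,1,0,1,1,0,0,0,0,7,0,3]
Step 18: delete l at [15, 19, 21, 23] -> counters=[0,1,0,0,4,0,4,1,1,0,0,1,2,0,0,0,0,1,1,1,0,1,0,1,0,4,4,1,0,1,1,0,0,0,0,7,0,3]
Step 19: insert wgj at [1, 8, 19, 35] -> counters=[0,2,0,0,4,0,4,1,2,0,0,1,2,0,0,0,0,1,1,2,0,1,0,1,0,4,4,1,0,1,1,0,0,0,0,8,0,3]
Step 20: insert puu at [12, 25, 35, 37] -> counters=[0,2,0,0,4,0,4,1,2,0,0,1,3,0,0,0,0,1,1,2,0,1,0,1,0,5,4,1,0,1,1,0,0,0,0,9,0,4]
Step 21: insert wgj at [1, 8, 19, 35] -> counters=[0,3,0,0,4,0,4,1,3,0,0,1,3,0,0,0,0,1,1,3,0,1,0,1,0,5,4,1,0,1,1,0,0,0,0,10,0,4]
Final counters=[0,3,0,0,4,0,4,1,3,0,0,1,3,0,0,0,0,1,1,3,0,1,0,1,0,5,4,1,0,1,1,0,0,0,0,10,0,4] -> 19 nonzero

Answer: 19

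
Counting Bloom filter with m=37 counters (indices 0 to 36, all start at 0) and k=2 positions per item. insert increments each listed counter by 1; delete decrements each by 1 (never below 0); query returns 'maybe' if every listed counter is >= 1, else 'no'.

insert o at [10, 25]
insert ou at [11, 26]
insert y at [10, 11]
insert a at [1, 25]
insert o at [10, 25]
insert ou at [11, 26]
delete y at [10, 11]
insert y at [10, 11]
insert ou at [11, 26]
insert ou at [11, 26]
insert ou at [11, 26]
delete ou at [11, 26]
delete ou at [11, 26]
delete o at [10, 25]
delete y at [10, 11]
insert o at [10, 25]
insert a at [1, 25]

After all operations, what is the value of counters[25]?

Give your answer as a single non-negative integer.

Step 1: insert o at [10, 25] -> counters=[0,0,0,0,0,0,0,0,0,0,1,0,0,0,0,0,0,0,0,0,0,0,0,0,0,1,0,0,0,0,0,0,0,0,0,0,0]
Step 2: insert ou at [11, 26] -> counters=[0,0,0,0,0,0,0,0,0,0,1,1,0,0,0,0,0,0,0,0,0,0,0,0,0,1,1,0,0,0,0,0,0,0,0,0,0]
Step 3: insert y at [10, 11] -> counters=[0,0,0,0,0,0,0,0,0,0,2,2,0,0,0,0,0,0,0,0,0,0,0,0,0,1,1,0,0,0,0,0,0,0,0,0,0]
Step 4: insert a at [1, 25] -> counters=[0,1,0,0,0,0,0,0,0,0,2,2,0,0,0,0,0,0,0,0,0,0,0,0,0,2,1,0,0,0,0,0,0,0,0,0,0]
Step 5: insert o at [10, 25] -> counters=[0,1,0,0,0,0,0,0,0,0,3,2,0,0,0,0,0,0,0,0,0,0,0,0,0,3,1,0,0,0,0,0,0,0,0,0,0]
Step 6: insert ou at [11, 26] -> counters=[0,1,0,0,0,0,0,0,0,0,3,3,0,0,0,0,0,0,0,0,0,0,0,0,0,3,2,0,0,0,0,0,0,0,0,0,0]
Step 7: delete y at [10, 11] -> counters=[0,1,0,0,0,0,0,0,0,0,2,2,0,0,0,0,0,0,0,0,0,0,0,0,0,3,2,0,0,0,0,0,0,0,0,0,0]
Step 8: insert y at [10, 11] -> counters=[0,1,0,0,0,0,0,0,0,0,3,3,0,0,0,0,0,0,0,0,0,0,0,0,0,3,2,0,0,0,0,0,0,0,0,0,0]
Step 9: insert ou at [11, 26] -> counters=[0,1,0,0,0,0,0,0,0,0,3,4,0,0,0,0,0,0,0,0,0,0,0,0,0,3,3,0,0,0,0,0,0,0,0,0,0]
Step 10: insert ou at [11, 26] -> counters=[0,1,0,0,0,0,0,0,0,0,3,5,0,0,0,0,0,0,0,0,0,0,0,0,0,3,4,0,0,0,0,0,0,0,0,0,0]
Step 11: insert ou at [11, 26] -> counters=[0,1,0,0,0,0,0,0,0,0,3,6,0,0,0,0,0,0,0,0,0,0,0,0,0,3,5,0,0,0,0,0,0,0,0,0,0]
Step 12: delete ou at [11, 26] -> counters=[0,1,0,0,0,0,0,0,0,0,3,5,0,0,0,0,0,0,0,0,0,0,0,0,0,3,4,0,0,0,0,0,0,0,0,0,0]
Step 13: delete ou at [11, 26] -> counters=[0,1,0,0,0,0,0,0,0,0,3,4,0,0,0,0,0,0,0,0,0,0,0,0,0,3,3,0,0,0,0,0,0,0,0,0,0]
Step 14: delete o at [10, 25] -> counters=[0,1,0,0,0,0,0,0,0,0,2,4,0,0,0,0,0,0,0,0,0,0,0,0,0,2,3,0,0,0,0,0,0,0,0,0,0]
Step 15: delete y at [10, 11] -> counters=[0,1,0,0,0,0,0,0,0,0,1,3,0,0,0,0,0,0,0,0,0,0,0,0,0,2,3,0,0,0,0,0,0,0,0,0,0]
Step 16: insert o at [10, 25] -> counters=[0,1,0,0,0,0,0,0,0,0,2,3,0,0,0,0,0,0,0,0,0,0,0,0,0,3,3,0,0,0,0,0,0,0,0,0,0]
Step 17: insert a at [1, 25] -> counters=[0,2,0,0,0,0,0,0,0,0,2,3,0,0,0,0,0,0,0,0,0,0,0,0,0,4,3,0,0,0,0,0,0,0,0,0,0]
Final counters=[0,2,0,0,0,0,0,0,0,0,2,3,0,0,0,0,0,0,0,0,0,0,0,0,0,4,3,0,0,0,0,0,0,0,0,0,0] -> counters[25]=4

Answer: 4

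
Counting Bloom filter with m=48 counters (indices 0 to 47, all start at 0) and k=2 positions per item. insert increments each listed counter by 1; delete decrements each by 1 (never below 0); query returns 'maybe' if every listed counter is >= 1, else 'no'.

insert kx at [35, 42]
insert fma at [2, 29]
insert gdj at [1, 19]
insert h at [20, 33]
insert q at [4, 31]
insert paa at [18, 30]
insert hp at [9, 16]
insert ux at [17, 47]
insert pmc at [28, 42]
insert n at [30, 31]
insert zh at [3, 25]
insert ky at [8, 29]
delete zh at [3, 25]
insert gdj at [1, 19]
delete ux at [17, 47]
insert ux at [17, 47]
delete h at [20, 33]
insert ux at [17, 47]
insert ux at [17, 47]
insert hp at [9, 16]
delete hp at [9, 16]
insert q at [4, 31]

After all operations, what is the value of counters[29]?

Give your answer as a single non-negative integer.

Step 1: insert kx at [35, 42] -> counters=[0,0,0,0,0,0,0,0,0,0,0,0,0,0,0,0,0,0,0,0,0,0,0,0,0,0,0,0,0,0,0,0,0,0,0,1,0,0,0,0,0,0,1,0,0,0,0,0]
Step 2: insert fma at [2, 29] -> counters=[0,0,1,0,0,0,0,0,0,0,0,0,0,0,0,0,0,0,0,0,0,0,0,0,0,0,0,0,0,1,0,0,0,0,0,1,0,0,0,0,0,0,1,0,0,0,0,0]
Step 3: insert gdj at [1, 19] -> counters=[0,1,1,0,0,0,0,0,0,0,0,0,0,0,0,0,0,0,0,1,0,0,0,0,0,0,0,0,0,1,0,0,0,0,0,1,0,0,0,0,0,0,1,0,0,0,0,0]
Step 4: insert h at [20, 33] -> counters=[0,1,1,0,0,0,0,0,0,0,0,0,0,0,0,0,0,0,0,1,1,0,0,0,0,0,0,0,0,1,0,0,0,1,0,1,0,0,0,0,0,0,1,0,0,0,0,0]
Step 5: insert q at [4, 31] -> counters=[0,1,1,0,1,0,0,0,0,0,0,0,0,0,0,0,0,0,0,1,1,0,0,0,0,0,0,0,0,1,0,1,0,1,0,1,0,0,0,0,0,0,1,0,0,0,0,0]
Step 6: insert paa at [18, 30] -> counters=[0,1,1,0,1,0,0,0,0,0,0,0,0,0,0,0,0,0,1,1,1,0,0,0,0,0,0,0,0,1,1,1,0,1,0,1,0,0,0,0,0,0,1,0,0,0,0,0]
Step 7: insert hp at [9, 16] -> counters=[0,1,1,0,1,0,0,0,0,1,0,0,0,0,0,0,1,0,1,1,1,0,0,0,0,0,0,0,0,1,1,1,0,1,0,1,0,0,0,0,0,0,1,0,0,0,0,0]
Step 8: insert ux at [17, 47] -> counters=[0,1,1,0,1,0,0,0,0,1,0,0,0,0,0,0,1,1,1,1,1,0,0,0,0,0,0,0,0,1,1,1,0,1,0,1,0,0,0,0,0,0,1,0,0,0,0,1]
Step 9: insert pmc at [28, 42] -> counters=[0,1,1,0,1,0,0,0,0,1,0,0,0,0,0,0,1,1,1,1,1,0,0,0,0,0,0,0,1,1,1,1,0,1,0,1,0,0,0,0,0,0,2,0,0,0,0,1]
Step 10: insert n at [30, 31] -> counters=[0,1,1,0,1,0,0,0,0,1,0,0,0,0,0,0,1,1,1,1,1,0,0,0,0,0,0,0,1,1,2,2,0,1,0,1,0,0,0,0,0,0,2,0,0,0,0,1]
Step 11: insert zh at [3, 25] -> counters=[0,1,1,1,1,0,0,0,0,1,0,0,0,0,0,0,1,1,1,1,1,0,0,0,0,1,0,0,1,1,2,2,0,1,0,1,0,0,0,0,0,0,2,0,0,0,0,1]
Step 12: insert ky at [8, 29] -> counters=[0,1,1,1,1,0,0,0,1,1,0,0,0,0,0,0,1,1,1,1,1,0,0,0,0,1,0,0,1,2,2,2,0,1,0,1,0,0,0,0,0,0,2,0,0,0,0,1]
Step 13: delete zh at [3, 25] -> counters=[0,1,1,0,1,0,0,0,1,1,0,0,0,0,0,0,1,1,1,1,1,0,0,0,0,0,0,0,1,2,2,2,0,1,0,1,0,0,0,0,0,0,2,0,0,0,0,1]
Step 14: insert gdj at [1, 19] -> counters=[0,2,1,0,1,0,0,0,1,1,0,0,0,0,0,0,1,1,1,2,1,0,0,0,0,0,0,0,1,2,2,2,0,1,0,1,0,0,0,0,0,0,2,0,0,0,0,1]
Step 15: delete ux at [17, 47] -> counters=[0,2,1,0,1,0,0,0,1,1,0,0,0,0,0,0,1,0,1,2,1,0,0,0,0,0,0,0,1,2,2,2,0,1,0,1,0,0,0,0,0,0,2,0,0,0,0,0]
Step 16: insert ux at [17, 47] -> counters=[0,2,1,0,1,0,0,0,1,1,0,0,0,0,0,0,1,1,1,2,1,0,0,0,0,0,0,0,1,2,2,2,0,1,0,1,0,0,0,0,0,0,2,0,0,0,0,1]
Step 17: delete h at [20, 33] -> counters=[0,2,1,0,1,0,0,0,1,1,0,0,0,0,0,0,1,1,1,2,0,0,0,0,0,0,0,0,1,2,2,2,0,0,0,1,0,0,0,0,0,0,2,0,0,0,0,1]
Step 18: insert ux at [17, 47] -> counters=[0,2,1,0,1,0,0,0,1,1,0,0,0,0,0,0,1,2,1,2,0,0,0,0,0,0,0,0,1,2,2,2,0,0,0,1,0,0,0,0,0,0,2,0,0,0,0,2]
Step 19: insert ux at [17, 47] -> counters=[0,2,1,0,1,0,0,0,1,1,0,0,0,0,0,0,1,3,1,2,0,0,0,0,0,0,0,0,1,2,2,2,0,0,0,1,0,0,0,0,0,0,2,0,0,0,0,3]
Step 20: insert hp at [9, 16] -> counters=[0,2,1,0,1,0,0,0,1,2,0,0,0,0,0,0,2,3,1,2,0,0,0,0,0,0,0,0,1,2,2,2,0,0,0,1,0,0,0,0,0,0,2,0,0,0,0,3]
Step 21: delete hp at [9, 16] -> counters=[0,2,1,0,1,0,0,0,1,1,0,0,0,0,0,0,1,3,1,2,0,0,0,0,0,0,0,0,1,2,2,2,0,0,0,1,0,0,0,0,0,0,2,0,0,0,0,3]
Step 22: insert q at [4, 31] -> counters=[0,2,1,0,2,0,0,0,1,1,0,0,0,0,0,0,1,3,1,2,0,0,0,0,0,0,0,0,1,2,2,3,0,0,0,1,0,0,0,0,0,0,2,0,0,0,0,3]
Final counters=[0,2,1,0,2,0,0,0,1,1,0,0,0,0,0,0,1,3,1,2,0,0,0,0,0,0,0,0,1,2,2,3,0,0,0,1,0,0,0,0,0,0,2,0,0,0,0,3] -> counters[29]=2

Answer: 2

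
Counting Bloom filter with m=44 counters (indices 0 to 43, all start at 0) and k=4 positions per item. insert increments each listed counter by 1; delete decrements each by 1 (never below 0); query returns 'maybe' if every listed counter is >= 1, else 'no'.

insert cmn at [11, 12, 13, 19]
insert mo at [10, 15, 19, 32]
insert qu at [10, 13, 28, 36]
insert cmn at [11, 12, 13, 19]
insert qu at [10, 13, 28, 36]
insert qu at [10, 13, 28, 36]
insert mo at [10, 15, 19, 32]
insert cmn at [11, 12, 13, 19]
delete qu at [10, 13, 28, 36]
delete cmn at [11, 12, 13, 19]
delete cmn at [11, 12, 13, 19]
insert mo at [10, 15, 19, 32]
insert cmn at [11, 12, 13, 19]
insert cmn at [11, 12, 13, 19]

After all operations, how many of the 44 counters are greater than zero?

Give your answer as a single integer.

Step 1: insert cmn at [11, 12, 13, 19] -> counters=[0,0,0,0,0,0,0,0,0,0,0,1,1,1,0,0,0,0,0,1,0,0,0,0,0,0,0,0,0,0,0,0,0,0,0,0,0,0,0,0,0,0,0,0]
Step 2: insert mo at [10, 15, 19, 32] -> counters=[0,0,0,0,0,0,0,0,0,0,1,1,1,1,0,1,0,0,0,2,0,0,0,0,0,0,0,0,0,0,0,0,1,0,0,0,0,0,0,0,0,0,0,0]
Step 3: insert qu at [10, 13, 28, 36] -> counters=[0,0,0,0,0,0,0,0,0,0,2,1,1,2,0,1,0,0,0,2,0,0,0,0,0,0,0,0,1,0,0,0,1,0,0,0,1,0,0,0,0,0,0,0]
Step 4: insert cmn at [11, 12, 13, 19] -> counters=[0,0,0,0,0,0,0,0,0,0,2,2,2,3,0,1,0,0,0,3,0,0,0,0,0,0,0,0,1,0,0,0,1,0,0,0,1,0,0,0,0,0,0,0]
Step 5: insert qu at [10, 13, 28, 36] -> counters=[0,0,0,0,0,0,0,0,0,0,3,2,2,4,0,1,0,0,0,3,0,0,0,0,0,0,0,0,2,0,0,0,1,0,0,0,2,0,0,0,0,0,0,0]
Step 6: insert qu at [10, 13, 28, 36] -> counters=[0,0,0,0,0,0,0,0,0,0,4,2,2,5,0,1,0,0,0,3,0,0,0,0,0,0,0,0,3,0,0,0,1,0,0,0,3,0,0,0,0,0,0,0]
Step 7: insert mo at [10, 15, 19, 32] -> counters=[0,0,0,0,0,0,0,0,0,0,5,2,2,5,0,2,0,0,0,4,0,0,0,0,0,0,0,0,3,0,0,0,2,0,0,0,3,0,0,0,0,0,0,0]
Step 8: insert cmn at [11, 12, 13, 19] -> counters=[0,0,0,0,0,0,0,0,0,0,5,3,3,6,0,2,0,0,0,5,0,0,0,0,0,0,0,0,3,0,0,0,2,0,0,0,3,0,0,0,0,0,0,0]
Step 9: delete qu at [10, 13, 28, 36] -> counters=[0,0,0,0,0,0,0,0,0,0,4,3,3,5,0,2,0,0,0,5,0,0,0,0,0,0,0,0,2,0,0,0,2,0,0,0,2,0,0,0,0,0,0,0]
Step 10: delete cmn at [11, 12, 13, 19] -> counters=[0,0,0,0,0,0,0,0,0,0,4,2,2,4,0,2,0,0,0,4,0,0,0,0,0,0,0,0,2,0,0,0,2,0,0,0,2,0,0,0,0,0,0,0]
Step 11: delete cmn at [11, 12, 13, 19] -> counters=[0,0,0,0,0,0,0,0,0,0,4,1,1,3,0,2,0,0,0,3,0,0,0,0,0,0,0,0,2,0,0,0,2,0,0,0,2,0,0,0,0,0,0,0]
Step 12: insert mo at [10, 15, 19, 32] -> counters=[0,0,0,0,0,0,0,0,0,0,5,1,1,3,0,3,0,0,0,4,0,0,0,0,0,0,0,0,2,0,0,0,3,0,0,0,2,0,0,0,0,0,0,0]
Step 13: insert cmn at [11, 12, 13, 19] -> counters=[0,0,0,0,0,0,0,0,0,0,5,2,2,4,0,3,0,0,0,5,0,0,0,0,0,0,0,0,2,0,0,0,3,0,0,0,2,0,0,0,0,0,0,0]
Step 14: insert cmn at [11, 12, 13, 19] -> counters=[0,0,0,0,0,0,0,0,0,0,5,3,3,5,0,3,0,0,0,6,0,0,0,0,0,0,0,0,2,0,0,0,3,0,0,0,2,0,0,0,0,0,0,0]
Final counters=[0,0,0,0,0,0,0,0,0,0,5,3,3,5,0,3,0,0,0,6,0,0,0,0,0,0,0,0,2,0,0,0,3,0,0,0,2,0,0,0,0,0,0,0] -> 9 nonzero

Answer: 9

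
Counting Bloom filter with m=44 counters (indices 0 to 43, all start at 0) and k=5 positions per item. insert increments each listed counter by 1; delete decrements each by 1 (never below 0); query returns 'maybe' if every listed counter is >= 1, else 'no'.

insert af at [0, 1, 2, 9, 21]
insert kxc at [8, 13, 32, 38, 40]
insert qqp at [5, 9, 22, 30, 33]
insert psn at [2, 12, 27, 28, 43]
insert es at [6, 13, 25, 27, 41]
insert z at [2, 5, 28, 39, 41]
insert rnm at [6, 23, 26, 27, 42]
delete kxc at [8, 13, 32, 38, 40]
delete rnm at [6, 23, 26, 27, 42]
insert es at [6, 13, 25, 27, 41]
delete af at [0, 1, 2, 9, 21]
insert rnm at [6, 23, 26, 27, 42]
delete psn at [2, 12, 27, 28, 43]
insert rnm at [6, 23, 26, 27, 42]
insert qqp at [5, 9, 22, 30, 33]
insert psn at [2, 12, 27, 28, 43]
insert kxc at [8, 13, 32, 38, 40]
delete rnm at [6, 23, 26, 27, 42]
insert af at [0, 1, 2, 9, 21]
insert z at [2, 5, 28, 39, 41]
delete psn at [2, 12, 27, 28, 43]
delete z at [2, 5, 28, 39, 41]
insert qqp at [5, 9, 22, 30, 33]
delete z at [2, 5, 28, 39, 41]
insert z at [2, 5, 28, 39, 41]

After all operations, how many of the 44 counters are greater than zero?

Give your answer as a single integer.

Step 1: insert af at [0, 1, 2, 9, 21] -> counters=[1,1,1,0,0,0,0,0,0,1,0,0,0,0,0,0,0,0,0,0,0,1,0,0,0,0,0,0,0,0,0,0,0,0,0,0,0,0,0,0,0,0,0,0]
Step 2: insert kxc at [8, 13, 32, 38, 40] -> counters=[1,1,1,0,0,0,0,0,1,1,0,0,0,1,0,0,0,0,0,0,0,1,0,0,0,0,0,0,0,0,0,0,1,0,0,0,0,0,1,0,1,0,0,0]
Step 3: insert qqp at [5, 9, 22, 30, 33] -> counters=[1,1,1,0,0,1,0,0,1,2,0,0,0,1,0,0,0,0,0,0,0,1,1,0,0,0,0,0,0,0,1,0,1,1,0,0,0,0,1,0,1,0,0,0]
Step 4: insert psn at [2, 12, 27, 28, 43] -> counters=[1,1,2,0,0,1,0,0,1,2,0,0,1,1,0,0,0,0,0,0,0,1,1,0,0,0,0,1,1,0,1,0,1,1,0,0,0,0,1,0,1,0,0,1]
Step 5: insert es at [6, 13, 25, 27, 41] -> counters=[1,1,2,0,0,1,1,0,1,2,0,0,1,2,0,0,0,0,0,0,0,1,1,0,0,1,0,2,1,0,1,0,1,1,0,0,0,0,1,0,1,1,0,1]
Step 6: insert z at [2, 5, 28, 39, 41] -> counters=[1,1,3,0,0,2,1,0,1,2,0,0,1,2,0,0,0,0,0,0,0,1,1,0,0,1,0,2,2,0,1,0,1,1,0,0,0,0,1,1,1,2,0,1]
Step 7: insert rnm at [6, 23, 26, 27, 42] -> counters=[1,1,3,0,0,2,2,0,1,2,0,0,1,2,0,0,0,0,0,0,0,1,1,1,0,1,1,3,2,0,1,0,1,1,0,0,0,0,1,1,1,2,1,1]
Step 8: delete kxc at [8, 13, 32, 38, 40] -> counters=[1,1,3,0,0,2,2,0,0,2,0,0,1,1,0,0,0,0,0,0,0,1,1,1,0,1,1,3,2,0,1,0,0,1,0,0,0,0,0,1,0,2,1,1]
Step 9: delete rnm at [6, 23, 26, 27, 42] -> counters=[1,1,3,0,0,2,1,0,0,2,0,0,1,1,0,0,0,0,0,0,0,1,1,0,0,1,0,2,2,0,1,0,0,1,0,0,0,0,0,1,0,2,0,1]
Step 10: insert es at [6, 13, 25, 27, 41] -> counters=[1,1,3,0,0,2,2,0,0,2,0,0,1,2,0,0,0,0,0,0,0,1,1,0,0,2,0,3,2,0,1,0,0,1,0,0,0,0,0,1,0,3,0,1]
Step 11: delete af at [0, 1, 2, 9, 21] -> counters=[0,0,2,0,0,2,2,0,0,1,0,0,1,2,0,0,0,0,0,0,0,0,1,0,0,2,0,3,2,0,1,0,0,1,0,0,0,0,0,1,0,3,0,1]
Step 12: insert rnm at [6, 23, 26, 27, 42] -> counters=[0,0,2,0,0,2,3,0,0,1,0,0,1,2,0,0,0,0,0,0,0,0,1,1,0,2,1,4,2,0,1,0,0,1,0,0,0,0,0,1,0,3,1,1]
Step 13: delete psn at [2, 12, 27, 28, 43] -> counters=[0,0,1,0,0,2,3,0,0,1,0,0,0,2,0,0,0,0,0,0,0,0,1,1,0,2,1,3,1,0,1,0,0,1,0,0,0,0,0,1,0,3,1,0]
Step 14: insert rnm at [6, 23, 26, 27, 42] -> counters=[0,0,1,0,0,2,4,0,0,1,0,0,0,2,0,0,0,0,0,0,0,0,1,2,0,2,2,4,1,0,1,0,0,1,0,0,0,0,0,1,0,3,2,0]
Step 15: insert qqp at [5, 9, 22, 30, 33] -> counters=[0,0,1,0,0,3,4,0,0,2,0,0,0,2,0,0,0,0,0,0,0,0,2,2,0,2,2,4,1,0,2,0,0,2,0,0,0,0,0,1,0,3,2,0]
Step 16: insert psn at [2, 12, 27, 28, 43] -> counters=[0,0,2,0,0,3,4,0,0,2,0,0,1,2,0,0,0,0,0,0,0,0,2,2,0,2,2,5,2,0,2,0,0,2,0,0,0,0,0,1,0,3,2,1]
Step 17: insert kxc at [8, 13, 32, 38, 40] -> counters=[0,0,2,0,0,3,4,0,1,2,0,0,1,3,0,0,0,0,0,0,0,0,2,2,0,2,2,5,2,0,2,0,1,2,0,0,0,0,1,1,1,3,2,1]
Step 18: delete rnm at [6, 23, 26, 27, 42] -> counters=[0,0,2,0,0,3,3,0,1,2,0,0,1,3,0,0,0,0,0,0,0,0,2,1,0,2,1,4,2,0,2,0,1,2,0,0,0,0,1,1,1,3,1,1]
Step 19: insert af at [0, 1, 2, 9, 21] -> counters=[1,1,3,0,0,3,3,0,1,3,0,0,1,3,0,0,0,0,0,0,0,1,2,1,0,2,1,4,2,0,2,0,1,2,0,0,0,0,1,1,1,3,1,1]
Step 20: insert z at [2, 5, 28, 39, 41] -> counters=[1,1,4,0,0,4,3,0,1,3,0,0,1,3,0,0,0,0,0,0,0,1,2,1,0,2,1,4,3,0,2,0,1,2,0,0,0,0,1,2,1,4,1,1]
Step 21: delete psn at [2, 12, 27, 28, 43] -> counters=[1,1,3,0,0,4,3,0,1,3,0,0,0,3,0,0,0,0,0,0,0,1,2,1,0,2,1,3,2,0,2,0,1,2,0,0,0,0,1,2,1,4,1,0]
Step 22: delete z at [2, 5, 28, 39, 41] -> counters=[1,1,2,0,0,3,3,0,1,3,0,0,0,3,0,0,0,0,0,0,0,1,2,1,0,2,1,3,1,0,2,0,1,2,0,0,0,0,1,1,1,3,1,0]
Step 23: insert qqp at [5, 9, 22, 30, 33] -> counters=[1,1,2,0,0,4,3,0,1,4,0,0,0,3,0,0,0,0,0,0,0,1,3,1,0,2,1,3,1,0,3,0,1,3,0,0,0,0,1,1,1,3,1,0]
Step 24: delete z at [2, 5, 28, 39, 41] -> counters=[1,1,1,0,0,3,3,0,1,4,0,0,0,3,0,0,0,0,0,0,0,1,3,1,0,2,1,3,0,0,3,0,1,3,0,0,0,0,1,0,1,2,1,0]
Step 25: insert z at [2, 5, 28, 39, 41] -> counters=[1,1,2,0,0,4,3,0,1,4,0,0,0,3,0,0,0,0,0,0,0,1,3,1,0,2,1,3,1,0,3,0,1,3,0,0,0,0,1,1,1,3,1,0]
Final counters=[1,1,2,0,0,4,3,0,1,4,0,0,0,3,0,0,0,0,0,0,0,1,3,1,0,2,1,3,1,0,3,0,1,3,0,0,0,0,1,1,1,3,1,0] -> 23 nonzero

Answer: 23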